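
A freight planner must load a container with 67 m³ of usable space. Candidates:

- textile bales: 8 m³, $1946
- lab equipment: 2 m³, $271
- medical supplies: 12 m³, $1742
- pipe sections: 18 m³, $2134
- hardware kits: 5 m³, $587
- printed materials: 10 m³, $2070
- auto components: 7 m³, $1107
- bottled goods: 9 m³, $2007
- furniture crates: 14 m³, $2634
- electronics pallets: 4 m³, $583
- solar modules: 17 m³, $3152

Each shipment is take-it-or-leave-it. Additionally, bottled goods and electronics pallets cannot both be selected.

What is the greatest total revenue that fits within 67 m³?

13187

The ratio ordering already packs tightly: textile bales + lab equipment + printed materials + auto components + bottled goods + furniture crates + solar modules, 67 m³, 13187.
An exhaustive check of the 2048 subsets confirms 13187.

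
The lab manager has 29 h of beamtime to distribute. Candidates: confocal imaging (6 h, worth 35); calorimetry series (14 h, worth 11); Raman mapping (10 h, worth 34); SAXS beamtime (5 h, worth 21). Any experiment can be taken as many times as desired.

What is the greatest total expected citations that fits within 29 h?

161

Taking 4×confocal imaging + SAXS beamtime: 29 h used, 161 in expected citations.
Nothing else within 29 h beats 161.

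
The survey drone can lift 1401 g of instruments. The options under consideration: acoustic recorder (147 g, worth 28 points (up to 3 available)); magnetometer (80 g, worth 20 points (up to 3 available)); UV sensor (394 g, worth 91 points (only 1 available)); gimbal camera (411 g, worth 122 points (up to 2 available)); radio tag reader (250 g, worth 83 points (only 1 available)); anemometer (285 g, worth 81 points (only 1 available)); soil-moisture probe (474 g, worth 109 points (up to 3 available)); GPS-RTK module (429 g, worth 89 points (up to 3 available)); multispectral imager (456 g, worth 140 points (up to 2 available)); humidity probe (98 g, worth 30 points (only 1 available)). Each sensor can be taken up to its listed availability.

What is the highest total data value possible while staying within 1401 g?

415

Greedy by ratio would take magnetometer + radio tag reader + 2×multispectral imager + humidity probe: 1340 g used, total 413.
Dropping multispectral imager frees 456 g; slotting in magnetometer + gimbal camera (491 g) lifts the total to 415 at 1375 g.
No other feasible combination exceeds 415.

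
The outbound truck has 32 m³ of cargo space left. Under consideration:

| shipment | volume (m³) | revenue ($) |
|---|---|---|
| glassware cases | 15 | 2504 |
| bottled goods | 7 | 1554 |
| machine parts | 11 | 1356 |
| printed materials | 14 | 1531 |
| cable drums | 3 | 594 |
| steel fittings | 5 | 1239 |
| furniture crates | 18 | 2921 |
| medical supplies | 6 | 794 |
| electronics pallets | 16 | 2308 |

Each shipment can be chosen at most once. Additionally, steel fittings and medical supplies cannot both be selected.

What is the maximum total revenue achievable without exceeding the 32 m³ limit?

5891

Taking glassware cases + bottled goods + cable drums + steel fittings: 30 m³ used, 5891 in revenue.
The spare 2 m³ is too small for any remaining shipment, and no feasible exchange beats 5891.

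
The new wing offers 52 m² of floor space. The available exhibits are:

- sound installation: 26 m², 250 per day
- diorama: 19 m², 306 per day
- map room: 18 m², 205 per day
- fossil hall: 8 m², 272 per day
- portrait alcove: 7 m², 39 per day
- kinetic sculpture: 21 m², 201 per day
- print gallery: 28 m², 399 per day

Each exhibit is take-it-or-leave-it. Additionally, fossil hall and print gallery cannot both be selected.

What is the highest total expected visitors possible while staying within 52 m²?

Diorama + map room + fossil hall + portrait alcove uses 52 of the 52 m² and totals 822.
Nothing else feasible within 52 m² beats 822.

822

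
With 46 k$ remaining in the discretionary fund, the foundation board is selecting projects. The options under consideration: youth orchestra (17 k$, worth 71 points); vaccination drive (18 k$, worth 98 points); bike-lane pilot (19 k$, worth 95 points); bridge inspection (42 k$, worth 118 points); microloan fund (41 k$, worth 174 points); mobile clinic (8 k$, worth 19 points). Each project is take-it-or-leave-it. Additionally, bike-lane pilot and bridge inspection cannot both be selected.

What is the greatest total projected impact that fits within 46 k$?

Best packing: vaccination drive + bike-lane pilot + mobile clinic — 45 k$, 212 total.

212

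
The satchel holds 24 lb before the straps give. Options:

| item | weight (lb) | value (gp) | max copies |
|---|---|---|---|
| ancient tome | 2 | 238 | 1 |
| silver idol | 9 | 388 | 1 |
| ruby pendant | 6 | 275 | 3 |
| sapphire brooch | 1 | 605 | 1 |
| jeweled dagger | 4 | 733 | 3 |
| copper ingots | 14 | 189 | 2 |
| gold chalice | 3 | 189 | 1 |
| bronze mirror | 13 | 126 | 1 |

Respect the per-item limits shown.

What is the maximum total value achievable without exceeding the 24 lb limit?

3506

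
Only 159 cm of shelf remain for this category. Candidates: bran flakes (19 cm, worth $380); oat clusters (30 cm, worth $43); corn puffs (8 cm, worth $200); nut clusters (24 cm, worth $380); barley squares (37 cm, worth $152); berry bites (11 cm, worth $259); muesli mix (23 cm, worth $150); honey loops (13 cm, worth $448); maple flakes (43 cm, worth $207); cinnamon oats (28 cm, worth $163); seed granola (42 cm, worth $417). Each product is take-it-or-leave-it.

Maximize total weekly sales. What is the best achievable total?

The ratio heuristic lands on bran flakes + corn puffs + nut clusters + berry bites + muesli mix + honey loops + seed granola (2234) but leaves 19 cm idle.
Replace muesli mix with cinnamon oats: the trade gains 13 net, giving 2247 at 145 cm.
Runner-up bran flakes + corn puffs + nut clusters + barley squares + berry bites + honey loops + seed granola tops out at 2236.

2247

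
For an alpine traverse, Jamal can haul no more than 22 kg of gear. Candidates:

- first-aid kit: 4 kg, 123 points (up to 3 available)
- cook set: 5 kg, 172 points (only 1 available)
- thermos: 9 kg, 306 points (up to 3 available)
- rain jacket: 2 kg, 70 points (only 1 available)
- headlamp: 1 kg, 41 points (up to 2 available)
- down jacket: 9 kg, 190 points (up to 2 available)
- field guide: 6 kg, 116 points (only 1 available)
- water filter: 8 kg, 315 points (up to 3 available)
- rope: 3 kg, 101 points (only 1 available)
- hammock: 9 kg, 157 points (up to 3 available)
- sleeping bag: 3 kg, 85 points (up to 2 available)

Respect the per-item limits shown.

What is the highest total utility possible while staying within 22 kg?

843

Ranking by ratio (utility/kg): headlamp 41.00, water filter 39.38, rain jacket 35.00, cook set 34.40.
A density-first pass picks rain jacket + 2×headlamp + 2×water filter — 782 at 20 kg.
Dropping rain jacket and headlamp frees 3 kg; slotting in cook set (5 kg) lifts the total to 843 at 22 kg.
Every other selection either busts 22 kg or exceeds an availability limit or fails to beat 843.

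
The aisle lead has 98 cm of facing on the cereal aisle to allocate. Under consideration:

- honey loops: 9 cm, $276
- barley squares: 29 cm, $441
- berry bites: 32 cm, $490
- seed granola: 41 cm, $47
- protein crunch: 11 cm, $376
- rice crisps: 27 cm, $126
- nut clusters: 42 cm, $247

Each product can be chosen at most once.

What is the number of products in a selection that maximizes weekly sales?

Optimal total is 1583.
For example honey loops + barley squares + berry bites + protein crunch achieves it, using 81 cm.
Every optimal selection uses 4 products.

4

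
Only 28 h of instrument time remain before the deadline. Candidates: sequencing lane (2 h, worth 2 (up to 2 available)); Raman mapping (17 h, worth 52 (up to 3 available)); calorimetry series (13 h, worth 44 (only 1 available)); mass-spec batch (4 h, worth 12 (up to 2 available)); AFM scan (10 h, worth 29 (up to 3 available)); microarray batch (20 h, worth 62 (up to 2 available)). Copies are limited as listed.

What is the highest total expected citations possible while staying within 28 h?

86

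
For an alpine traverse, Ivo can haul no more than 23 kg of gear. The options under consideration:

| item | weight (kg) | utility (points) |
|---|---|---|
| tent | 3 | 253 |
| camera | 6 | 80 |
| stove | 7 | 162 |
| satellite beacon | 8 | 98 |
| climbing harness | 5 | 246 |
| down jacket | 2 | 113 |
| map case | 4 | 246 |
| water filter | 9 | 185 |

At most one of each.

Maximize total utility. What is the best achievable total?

1043

The ratio heuristic lands on tent + stove + climbing harness + down jacket + map case (1020) but leaves 2 kg idle.
The 7 kg tied up in stove is better spent on water filter — total rises to 1043 (23 kg).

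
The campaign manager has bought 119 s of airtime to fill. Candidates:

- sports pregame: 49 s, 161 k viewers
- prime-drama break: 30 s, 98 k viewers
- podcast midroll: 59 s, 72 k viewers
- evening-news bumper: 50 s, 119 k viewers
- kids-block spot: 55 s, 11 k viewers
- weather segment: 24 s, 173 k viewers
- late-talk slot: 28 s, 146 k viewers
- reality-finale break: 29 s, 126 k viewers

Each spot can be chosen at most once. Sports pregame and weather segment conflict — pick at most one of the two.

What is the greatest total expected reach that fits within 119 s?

Taking prime-drama break + weather segment + late-talk slot + reality-finale break: 111 s used, 543 in expected reach.
Runner-up weather segment + late-talk slot + reality-finale break tops out at 445.

543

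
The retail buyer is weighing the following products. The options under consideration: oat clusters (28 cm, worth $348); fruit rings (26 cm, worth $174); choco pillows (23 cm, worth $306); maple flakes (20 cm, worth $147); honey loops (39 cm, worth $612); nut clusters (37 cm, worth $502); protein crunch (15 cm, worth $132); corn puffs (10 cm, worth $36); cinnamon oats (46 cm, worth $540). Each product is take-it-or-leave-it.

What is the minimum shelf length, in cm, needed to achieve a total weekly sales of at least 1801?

136

Need the lightest bundle worth ≥ 1801.
oat clusters + choco pillows + honey loops + cinnamon oats: 1806 weekly sales at 136 cm.
Below 136 cm the best achievable stays under 1801.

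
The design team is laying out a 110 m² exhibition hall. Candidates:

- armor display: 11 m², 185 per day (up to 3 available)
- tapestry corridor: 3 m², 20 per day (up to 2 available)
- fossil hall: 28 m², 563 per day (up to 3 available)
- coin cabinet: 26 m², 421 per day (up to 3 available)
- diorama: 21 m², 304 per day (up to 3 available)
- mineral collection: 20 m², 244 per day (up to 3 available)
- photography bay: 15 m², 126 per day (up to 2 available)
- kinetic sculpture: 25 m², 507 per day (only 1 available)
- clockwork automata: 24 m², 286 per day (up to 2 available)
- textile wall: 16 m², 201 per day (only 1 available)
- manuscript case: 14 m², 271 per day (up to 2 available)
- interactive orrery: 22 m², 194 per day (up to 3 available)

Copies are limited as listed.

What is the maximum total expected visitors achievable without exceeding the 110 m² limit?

2196

Ranking by ratio (expected visitors/m²): kinetic sculpture 20.28, fossil hall 20.11, manuscript case 19.36, armor display 16.82.
Taking 3×fossil hall + kinetic sculpture: 109 m² used, 2196 in expected visitors.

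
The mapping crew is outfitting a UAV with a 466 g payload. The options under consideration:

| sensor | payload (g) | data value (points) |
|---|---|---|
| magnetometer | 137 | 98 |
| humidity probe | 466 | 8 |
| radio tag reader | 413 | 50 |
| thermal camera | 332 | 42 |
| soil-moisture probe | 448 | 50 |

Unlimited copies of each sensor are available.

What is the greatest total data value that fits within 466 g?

294

By data value per g: magnetometer 0.72, thermal camera 0.13, radio tag reader 0.12 lead.
Taking 3×magnetometer: 411 g used, 294 in data value.
The spare 55 g is too small for any remaining sensor, and no exchange beats 294.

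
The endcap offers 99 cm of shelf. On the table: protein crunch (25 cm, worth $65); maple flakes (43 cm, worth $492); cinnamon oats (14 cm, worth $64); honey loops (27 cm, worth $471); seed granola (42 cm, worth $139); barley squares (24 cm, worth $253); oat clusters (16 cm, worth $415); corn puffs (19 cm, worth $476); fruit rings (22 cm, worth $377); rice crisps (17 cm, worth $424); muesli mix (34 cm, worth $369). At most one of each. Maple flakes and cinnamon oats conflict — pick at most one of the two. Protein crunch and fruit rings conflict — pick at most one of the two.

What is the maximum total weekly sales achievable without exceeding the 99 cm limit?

1945

The ratio heuristic lands on cinnamon oats + honey loops + oat clusters + corn puffs + rice crisps (1850) but leaves 6 cm idle.
Dropping cinnamon oats and honey loops frees 41 cm; slotting in barley squares + fruit rings (46 cm) lifts the total to 1945 at 98 cm.
Runner-up cinnamon oats + honey loops + oat clusters + corn puffs + rice crisps tops out at 1850.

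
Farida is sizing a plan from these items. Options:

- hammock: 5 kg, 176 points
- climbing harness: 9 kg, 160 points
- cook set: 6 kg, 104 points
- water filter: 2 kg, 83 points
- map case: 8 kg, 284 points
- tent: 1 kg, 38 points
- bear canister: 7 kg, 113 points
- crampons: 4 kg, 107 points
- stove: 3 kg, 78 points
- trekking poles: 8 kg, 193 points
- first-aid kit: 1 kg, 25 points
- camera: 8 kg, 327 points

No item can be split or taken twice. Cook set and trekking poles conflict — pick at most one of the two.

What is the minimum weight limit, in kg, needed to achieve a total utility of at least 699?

19

Minimise kg subject to total utility ≥ 699.
water filter + map case + tent + camera: 732 utility at 19 kg.
Below 19 kg the best achievable stays under 699.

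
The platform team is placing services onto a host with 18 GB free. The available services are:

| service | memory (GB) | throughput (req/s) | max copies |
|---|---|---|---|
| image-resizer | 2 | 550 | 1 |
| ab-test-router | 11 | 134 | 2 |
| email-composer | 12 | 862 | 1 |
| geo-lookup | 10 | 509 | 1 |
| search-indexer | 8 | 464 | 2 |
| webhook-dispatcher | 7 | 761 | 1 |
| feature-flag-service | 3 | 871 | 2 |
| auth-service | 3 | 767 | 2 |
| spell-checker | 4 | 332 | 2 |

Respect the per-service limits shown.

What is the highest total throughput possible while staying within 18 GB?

Image-resizer + 2×feature-flag-service + 2×auth-service + spell-checker uses 18 of the 18 GB and totals 4158.

4158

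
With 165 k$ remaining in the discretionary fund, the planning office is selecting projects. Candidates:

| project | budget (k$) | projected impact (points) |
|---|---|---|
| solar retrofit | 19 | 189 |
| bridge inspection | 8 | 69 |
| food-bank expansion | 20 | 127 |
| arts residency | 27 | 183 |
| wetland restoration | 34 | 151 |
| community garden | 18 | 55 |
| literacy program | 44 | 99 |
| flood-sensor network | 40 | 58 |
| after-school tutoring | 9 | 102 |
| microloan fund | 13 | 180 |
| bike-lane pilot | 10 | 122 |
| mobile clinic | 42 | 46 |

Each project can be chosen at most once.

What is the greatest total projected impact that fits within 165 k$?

1178

Taking solar retrofit + bridge inspection + food-bank expansion + arts residency + wetland restoration + community garden + after-school tutoring + microloan fund + bike-lane pilot: 158 k$ used, 1178 in projected impact.
Every other selection either busts 165 k$ or fails to beat 1178.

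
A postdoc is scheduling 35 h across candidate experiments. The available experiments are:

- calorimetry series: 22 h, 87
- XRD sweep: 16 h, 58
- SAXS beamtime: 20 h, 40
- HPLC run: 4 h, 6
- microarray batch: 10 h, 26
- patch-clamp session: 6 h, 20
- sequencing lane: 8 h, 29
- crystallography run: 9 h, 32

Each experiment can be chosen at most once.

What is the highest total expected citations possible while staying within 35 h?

Density check — calorimetry series 3.95, XRD sweep 3.62, sequencing lane 3.62 are the best per h.
Filling by ratio: calorimetry series + HPLC run + sequencing lane for 122, with 1 h left unused.
The 8 h tied up in sequencing lane is better spent on crystallography run — total rises to 125 (35 h).
The closest alternative, calorimetry series + HPLC run + sequencing lane, reaches only 122.

125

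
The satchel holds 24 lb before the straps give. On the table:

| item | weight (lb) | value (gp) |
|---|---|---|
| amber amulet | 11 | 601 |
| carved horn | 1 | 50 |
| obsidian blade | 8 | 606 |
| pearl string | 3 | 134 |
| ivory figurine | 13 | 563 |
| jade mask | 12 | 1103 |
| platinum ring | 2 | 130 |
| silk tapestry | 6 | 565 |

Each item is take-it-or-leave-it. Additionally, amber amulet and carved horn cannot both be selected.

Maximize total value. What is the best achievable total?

1982

The ratio ordering already packs tightly: carved horn + pearl string + jade mask + platinum ring + silk tapestry, 24 lb, 1982.
Every other selection either busts 24 lb or breaks a pairing rule or fails to beat 1982.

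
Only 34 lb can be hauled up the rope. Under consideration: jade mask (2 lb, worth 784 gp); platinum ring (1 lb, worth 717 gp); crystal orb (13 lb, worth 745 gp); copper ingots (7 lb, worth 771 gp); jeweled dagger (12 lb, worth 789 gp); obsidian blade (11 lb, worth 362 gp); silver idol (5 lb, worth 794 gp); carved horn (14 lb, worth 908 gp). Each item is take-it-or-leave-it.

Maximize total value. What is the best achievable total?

3992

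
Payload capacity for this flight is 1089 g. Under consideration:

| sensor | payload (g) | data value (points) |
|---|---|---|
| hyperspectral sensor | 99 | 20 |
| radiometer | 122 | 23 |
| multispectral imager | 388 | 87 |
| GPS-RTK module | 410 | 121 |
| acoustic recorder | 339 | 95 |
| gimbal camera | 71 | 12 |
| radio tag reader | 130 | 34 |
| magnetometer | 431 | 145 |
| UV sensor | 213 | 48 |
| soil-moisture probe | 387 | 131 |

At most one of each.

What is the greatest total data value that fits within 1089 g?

333

Greedy by ratio would take hyperspectral sensor + radio tag reader + magnetometer + soil-moisture probe: 1047 g used, total 330.
The 99 g tied up in hyperspectral sensor is better spent on radiometer — total rises to 333 (1070 g).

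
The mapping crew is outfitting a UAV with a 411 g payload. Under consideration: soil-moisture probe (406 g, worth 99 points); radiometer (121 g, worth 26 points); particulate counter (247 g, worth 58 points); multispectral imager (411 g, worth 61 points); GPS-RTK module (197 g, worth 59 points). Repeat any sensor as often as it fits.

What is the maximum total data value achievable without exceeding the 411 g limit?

118

Best packing: 2×GPS-RTK module — 394 g, 118 total.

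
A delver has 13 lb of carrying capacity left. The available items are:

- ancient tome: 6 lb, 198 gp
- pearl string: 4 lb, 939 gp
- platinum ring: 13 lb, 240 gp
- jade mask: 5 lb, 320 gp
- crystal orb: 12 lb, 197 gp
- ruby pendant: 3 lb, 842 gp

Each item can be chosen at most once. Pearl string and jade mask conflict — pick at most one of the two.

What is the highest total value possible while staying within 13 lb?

1979

Best packing: ancient tome + pearl string + ruby pendant — 13 lb, 1979 total.
An exhaustive check of the 64 subsets confirms 1979.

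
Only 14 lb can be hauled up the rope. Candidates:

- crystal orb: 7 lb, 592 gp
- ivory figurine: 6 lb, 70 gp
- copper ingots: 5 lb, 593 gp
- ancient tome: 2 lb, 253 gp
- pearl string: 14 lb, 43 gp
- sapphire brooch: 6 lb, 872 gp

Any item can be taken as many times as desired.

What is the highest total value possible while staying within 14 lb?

1997

The ratio ordering already packs tightly: ancient tome + 2×sapphire brooch, 14 lb, 1997.
Nothing else within 14 lb beats 1997.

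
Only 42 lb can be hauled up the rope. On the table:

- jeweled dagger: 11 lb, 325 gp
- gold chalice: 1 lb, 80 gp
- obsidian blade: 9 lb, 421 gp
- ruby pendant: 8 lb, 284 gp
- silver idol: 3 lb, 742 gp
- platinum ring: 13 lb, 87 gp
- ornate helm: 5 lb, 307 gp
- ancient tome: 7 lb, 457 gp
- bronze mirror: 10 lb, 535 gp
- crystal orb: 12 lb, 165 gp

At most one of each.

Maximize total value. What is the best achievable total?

2746

Greedy by ratio would take gold chalice + obsidian blade + silver idol + ornate helm + ancient tome + bronze mirror: 35 lb used, total 2542.
The 1 lb tied up in gold chalice is better spent on ruby pendant — total rises to 2746 (42 lb).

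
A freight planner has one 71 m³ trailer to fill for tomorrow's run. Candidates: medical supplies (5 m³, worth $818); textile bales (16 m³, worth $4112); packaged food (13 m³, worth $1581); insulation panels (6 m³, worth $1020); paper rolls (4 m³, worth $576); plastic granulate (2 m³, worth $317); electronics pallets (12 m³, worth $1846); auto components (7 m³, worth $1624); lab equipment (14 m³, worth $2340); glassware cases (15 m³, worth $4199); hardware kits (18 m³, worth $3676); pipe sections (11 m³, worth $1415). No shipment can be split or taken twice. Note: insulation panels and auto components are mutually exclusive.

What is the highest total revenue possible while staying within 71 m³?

15951

Density check — glassware cases 279.93, textile bales 257.00, auto components 232.00 are the best per m³.
Best packing: textile bales + auto components + lab equipment + glassware cases + hardware kits — 70 m³, 15951 total.
That's the maximum — no feasible swap from here does better than 15951.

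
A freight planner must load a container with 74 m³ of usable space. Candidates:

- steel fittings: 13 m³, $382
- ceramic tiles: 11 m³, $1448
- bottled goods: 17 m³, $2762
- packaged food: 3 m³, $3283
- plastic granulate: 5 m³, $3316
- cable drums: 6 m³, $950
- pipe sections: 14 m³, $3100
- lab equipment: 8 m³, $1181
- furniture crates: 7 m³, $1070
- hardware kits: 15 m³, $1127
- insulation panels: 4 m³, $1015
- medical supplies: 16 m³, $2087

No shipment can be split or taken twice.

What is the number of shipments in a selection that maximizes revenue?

Best achievable revenue is 17814.
For example bottled goods + packaged food + plastic granulate + pipe sections + lab equipment + furniture crates + insulation panels + medical supplies achieves it, using 74 m³.
All optima have 8 shipments.

8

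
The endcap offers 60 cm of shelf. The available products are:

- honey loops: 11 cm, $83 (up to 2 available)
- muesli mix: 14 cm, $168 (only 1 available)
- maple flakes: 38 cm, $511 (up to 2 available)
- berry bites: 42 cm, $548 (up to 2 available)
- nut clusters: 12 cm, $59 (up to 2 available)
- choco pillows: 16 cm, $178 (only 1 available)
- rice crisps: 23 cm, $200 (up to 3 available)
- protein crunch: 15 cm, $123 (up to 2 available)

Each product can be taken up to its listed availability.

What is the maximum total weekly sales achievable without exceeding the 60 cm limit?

726

The ratio heuristic lands on muesli mix + maple flakes (679) but leaves 8 cm idle.
The 52 cm tied up in muesli mix and maple flakes is better spent on berry bites + choco pillows — total rises to 726 (58 cm).
Every other selection either busts 60 cm or exceeds an availability limit or fails to beat 726.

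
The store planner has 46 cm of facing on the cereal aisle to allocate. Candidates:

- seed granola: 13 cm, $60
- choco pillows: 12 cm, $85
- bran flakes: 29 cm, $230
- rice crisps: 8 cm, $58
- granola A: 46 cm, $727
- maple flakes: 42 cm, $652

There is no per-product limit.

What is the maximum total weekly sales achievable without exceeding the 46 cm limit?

727

Ranking by ratio (weekly sales/cm): granola A 15.80, maple flakes 15.52, bran flakes 7.93, rice crisps 7.25.
The ratio ordering already packs tightly: granola A, 46 cm, 727.
Nothing else within 46 cm beats 727.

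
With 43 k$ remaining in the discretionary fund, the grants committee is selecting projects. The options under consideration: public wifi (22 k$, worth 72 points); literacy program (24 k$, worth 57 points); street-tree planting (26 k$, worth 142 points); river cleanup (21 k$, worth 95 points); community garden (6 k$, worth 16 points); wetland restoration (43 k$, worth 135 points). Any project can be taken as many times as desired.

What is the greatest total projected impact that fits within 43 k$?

190

By projected impact per k$: street-tree planting 5.46, river cleanup 4.52, public wifi 3.27 lead.
Greedy by ratio would take street-tree planting + 2×community garden: 38 k$ used, total 174.
Replace street-tree planting and 2×community garden with 2×river cleanup: the trade gains 16 net, giving 190 at 42 k$.
The spare 1 k$ is too small for any remaining project, and no exchange beats 190.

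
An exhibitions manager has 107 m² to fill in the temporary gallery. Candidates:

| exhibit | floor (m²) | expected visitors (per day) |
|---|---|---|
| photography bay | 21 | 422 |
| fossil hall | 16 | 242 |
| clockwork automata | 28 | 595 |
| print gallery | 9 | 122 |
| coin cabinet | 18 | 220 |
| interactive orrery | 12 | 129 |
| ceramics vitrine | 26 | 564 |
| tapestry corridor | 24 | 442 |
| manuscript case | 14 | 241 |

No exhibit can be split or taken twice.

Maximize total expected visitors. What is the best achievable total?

2064

By expected visitors per m²: ceramics vitrine 21.69, clockwork automata 21.25, photography bay 20.10 lead.
The ratio heuristic lands on photography bay + clockwork automata + ceramics vitrine + tapestry corridor (2023) but leaves 8 m² idle.
Dropping tapestry corridor frees 24 m²; slotting in fossil hall + manuscript case (30 m²) lifts the total to 2064 at 105 m².
An exhaustive check of the 512 subsets confirms 2064.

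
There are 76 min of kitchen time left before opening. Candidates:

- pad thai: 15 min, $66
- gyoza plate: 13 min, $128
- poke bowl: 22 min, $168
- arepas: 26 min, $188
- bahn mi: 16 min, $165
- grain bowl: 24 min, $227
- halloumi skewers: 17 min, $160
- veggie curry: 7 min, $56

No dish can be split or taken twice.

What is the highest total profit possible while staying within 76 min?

688

Ranking by ratio (profit/min): bahn mi 10.31, gyoza plate 9.85, grain bowl 9.46.
A density-first pass picks gyoza plate + bahn mi + grain bowl + halloumi skewers — 680 at 70 min.
Dropping halloumi skewers frees 17 min; slotting in poke bowl (22 min) lifts the total to 688 at 75 min.
No other feasible combination exceeds 688.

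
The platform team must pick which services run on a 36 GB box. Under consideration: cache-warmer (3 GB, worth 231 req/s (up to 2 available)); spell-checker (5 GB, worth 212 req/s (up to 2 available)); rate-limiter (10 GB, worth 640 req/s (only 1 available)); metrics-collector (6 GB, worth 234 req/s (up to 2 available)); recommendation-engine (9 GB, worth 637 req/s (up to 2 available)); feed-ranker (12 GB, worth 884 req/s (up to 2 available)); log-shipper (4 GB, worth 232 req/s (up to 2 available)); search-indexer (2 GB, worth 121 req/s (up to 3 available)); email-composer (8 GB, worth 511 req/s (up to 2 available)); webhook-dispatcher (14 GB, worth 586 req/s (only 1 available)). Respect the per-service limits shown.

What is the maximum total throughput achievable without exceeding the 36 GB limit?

Taking the top-ratio services first gives 2×cache-warmer + 2×feed-ranker + 3×search-indexer for 2593 (36 GB).
Replace cache-warmer and 3×search-indexer with recommendation-engine: the trade gains 43 net, giving 2636 at 36 GB.
No other feasible combination exceeds 2636.

2636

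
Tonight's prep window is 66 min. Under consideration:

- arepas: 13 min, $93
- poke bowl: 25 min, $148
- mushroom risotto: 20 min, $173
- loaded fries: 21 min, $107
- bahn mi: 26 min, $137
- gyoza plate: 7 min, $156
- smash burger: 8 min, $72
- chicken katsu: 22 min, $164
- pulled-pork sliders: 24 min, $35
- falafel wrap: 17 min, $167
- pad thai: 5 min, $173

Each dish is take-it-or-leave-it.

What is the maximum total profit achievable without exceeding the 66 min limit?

762

Greedy by ratio would take mushroom risotto + gyoza plate + smash burger + falafel wrap + pad thai: 57 min used, total 741.
Replace smash burger with arepas: the trade gains 21 net, giving 762 at 62 min.
The closest alternative, arepas + gyoza plate + chicken katsu + falafel wrap + pad thai, reaches only 753.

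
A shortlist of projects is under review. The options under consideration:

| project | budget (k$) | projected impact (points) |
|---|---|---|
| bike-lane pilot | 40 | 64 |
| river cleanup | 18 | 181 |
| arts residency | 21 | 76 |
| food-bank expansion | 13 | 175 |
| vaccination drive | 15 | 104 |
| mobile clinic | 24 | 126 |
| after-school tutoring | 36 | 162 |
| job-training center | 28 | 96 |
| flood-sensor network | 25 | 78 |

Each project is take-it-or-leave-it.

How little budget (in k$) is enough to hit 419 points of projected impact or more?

Look for the lowest-budget combination reaching 419.
river cleanup + food-bank expansion + vaccination drive reaches 460 using 46 k$.
Below 46 k$ the best achievable stays under 419.

46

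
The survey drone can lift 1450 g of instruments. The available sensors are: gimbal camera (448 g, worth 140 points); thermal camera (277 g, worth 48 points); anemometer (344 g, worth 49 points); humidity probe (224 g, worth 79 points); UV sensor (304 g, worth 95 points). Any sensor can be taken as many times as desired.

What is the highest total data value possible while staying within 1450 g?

490

Taking the top-ratio sensors first gives 6×humidity probe for 474 (1344 g).
The 224 g tied up in humidity probe is better spent on UV sensor — total rises to 490 (1424 g).
The spare 26 g is too small for any remaining sensor, and no exchange beats 490.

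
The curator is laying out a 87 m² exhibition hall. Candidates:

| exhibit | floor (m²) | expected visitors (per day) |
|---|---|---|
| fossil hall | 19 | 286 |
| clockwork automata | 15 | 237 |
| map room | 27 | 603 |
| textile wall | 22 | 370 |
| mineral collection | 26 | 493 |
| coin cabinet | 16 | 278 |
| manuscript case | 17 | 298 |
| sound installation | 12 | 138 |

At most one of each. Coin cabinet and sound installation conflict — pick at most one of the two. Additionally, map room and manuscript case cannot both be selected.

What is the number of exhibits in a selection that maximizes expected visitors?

Optimal total is 1619.
fossil hall + clockwork automata + map room + mineral collection hits 1619 at 87 m².
Any selection reaching 1619 contains exactly 4 exhibits.

4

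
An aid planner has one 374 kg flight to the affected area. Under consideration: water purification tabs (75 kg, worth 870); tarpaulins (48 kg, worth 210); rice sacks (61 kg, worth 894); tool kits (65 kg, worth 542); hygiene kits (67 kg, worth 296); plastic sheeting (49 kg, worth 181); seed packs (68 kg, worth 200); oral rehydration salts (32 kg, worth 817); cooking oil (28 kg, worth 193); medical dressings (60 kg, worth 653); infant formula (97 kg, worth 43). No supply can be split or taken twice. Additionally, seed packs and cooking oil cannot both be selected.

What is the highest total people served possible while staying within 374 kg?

4179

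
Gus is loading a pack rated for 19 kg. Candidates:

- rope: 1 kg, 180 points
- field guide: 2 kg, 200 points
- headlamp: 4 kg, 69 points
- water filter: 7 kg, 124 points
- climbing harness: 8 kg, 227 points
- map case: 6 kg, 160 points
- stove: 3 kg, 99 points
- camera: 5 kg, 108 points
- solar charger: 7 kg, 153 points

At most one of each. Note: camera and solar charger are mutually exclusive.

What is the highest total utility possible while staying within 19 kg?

814

Rope + field guide + climbing harness + stove + camera uses 19 of the 19 kg and totals 814.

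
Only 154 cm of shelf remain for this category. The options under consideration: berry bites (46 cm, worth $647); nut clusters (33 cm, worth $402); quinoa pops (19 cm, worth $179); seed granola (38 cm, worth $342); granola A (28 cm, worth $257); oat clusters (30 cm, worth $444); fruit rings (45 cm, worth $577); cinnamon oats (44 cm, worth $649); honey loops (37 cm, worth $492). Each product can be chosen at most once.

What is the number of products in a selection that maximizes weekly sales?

4

Best achievable weekly sales is 2142.
For example berry bites + nut clusters + oat clusters + cinnamon oats achieves it, using 153 cm.
Any selection reaching 2142 contains exactly 4 products.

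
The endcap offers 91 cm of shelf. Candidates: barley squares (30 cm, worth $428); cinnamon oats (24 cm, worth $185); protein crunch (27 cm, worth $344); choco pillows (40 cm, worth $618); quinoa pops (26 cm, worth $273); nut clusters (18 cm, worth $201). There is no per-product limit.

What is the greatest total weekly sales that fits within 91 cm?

1284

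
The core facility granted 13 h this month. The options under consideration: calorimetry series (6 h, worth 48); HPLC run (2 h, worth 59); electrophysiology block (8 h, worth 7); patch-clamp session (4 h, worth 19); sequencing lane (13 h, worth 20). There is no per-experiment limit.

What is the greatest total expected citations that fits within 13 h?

Density check — HPLC run 29.50, calorimetry series 8.00, patch-clamp session 4.75, sequencing lane 1.54 are the best per h.
Taking 6×HPLC run: 12 h used, 354 in expected citations.
That's the maximum — no swap from here does better than 354.

354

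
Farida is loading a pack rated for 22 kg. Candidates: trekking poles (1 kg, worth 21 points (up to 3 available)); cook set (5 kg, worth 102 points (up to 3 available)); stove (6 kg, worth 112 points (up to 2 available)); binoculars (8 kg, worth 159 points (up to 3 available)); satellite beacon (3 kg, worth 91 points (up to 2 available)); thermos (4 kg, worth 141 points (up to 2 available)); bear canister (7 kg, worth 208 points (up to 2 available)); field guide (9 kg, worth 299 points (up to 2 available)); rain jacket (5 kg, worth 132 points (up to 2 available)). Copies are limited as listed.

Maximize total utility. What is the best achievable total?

By utility per kg: thermos 35.25, field guide 33.22, satellite beacon 30.33, bear canister 29.71 lead.
A density-first pass picks 2×trekking poles + satellite beacon + 2×thermos + field guide — 714 at 22 kg.
The 9 kg tied up in 2×trekking poles and satellite beacon and thermos is better spent on field guide — total rises to 739 (22 kg).

739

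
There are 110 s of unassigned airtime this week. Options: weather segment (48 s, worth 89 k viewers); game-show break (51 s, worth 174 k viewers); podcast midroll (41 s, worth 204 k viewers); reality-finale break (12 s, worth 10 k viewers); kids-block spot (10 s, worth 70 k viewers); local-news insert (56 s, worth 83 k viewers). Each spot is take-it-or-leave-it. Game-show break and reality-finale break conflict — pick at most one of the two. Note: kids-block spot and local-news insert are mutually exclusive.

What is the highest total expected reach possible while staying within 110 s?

Best packing: game-show break + podcast midroll + kids-block spot — 102 s, 448 total.

448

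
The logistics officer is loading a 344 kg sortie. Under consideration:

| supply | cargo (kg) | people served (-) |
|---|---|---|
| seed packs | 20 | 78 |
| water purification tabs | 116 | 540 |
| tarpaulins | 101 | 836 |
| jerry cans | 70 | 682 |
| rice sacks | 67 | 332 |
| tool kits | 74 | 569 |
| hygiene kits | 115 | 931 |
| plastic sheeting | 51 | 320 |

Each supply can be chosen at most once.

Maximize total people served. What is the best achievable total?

The ratio ordering already packs tightly: tarpaulins + jerry cans + hygiene kits + plastic sheeting, 337 kg, 2769.
Runner-up tarpaulins + tool kits + hygiene kits + plastic sheeting tops out at 2656.

2769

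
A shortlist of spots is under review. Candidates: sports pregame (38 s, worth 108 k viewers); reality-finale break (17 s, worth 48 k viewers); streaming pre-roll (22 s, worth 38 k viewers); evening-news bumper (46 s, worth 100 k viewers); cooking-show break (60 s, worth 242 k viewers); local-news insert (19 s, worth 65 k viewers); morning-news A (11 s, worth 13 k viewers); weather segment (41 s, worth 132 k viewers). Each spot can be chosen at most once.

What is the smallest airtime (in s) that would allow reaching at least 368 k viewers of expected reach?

Look for the lowest-airtime combination reaching 368.
cooking-show break + weather segment: 374 expected reach at 101 s.
Any bundle with less than 101 s falls short of 368.

101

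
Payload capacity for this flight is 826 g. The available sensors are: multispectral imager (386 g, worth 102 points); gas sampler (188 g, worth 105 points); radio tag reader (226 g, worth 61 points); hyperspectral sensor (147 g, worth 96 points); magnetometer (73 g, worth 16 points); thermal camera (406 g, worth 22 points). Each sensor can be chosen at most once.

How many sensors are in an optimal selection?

The maximum data value within 826 g is 319.
multispectral imager + gas sampler + hyperspectral sensor + magnetometer hits 319 at 794 g.
Every optimal selection uses 4 sensors.

4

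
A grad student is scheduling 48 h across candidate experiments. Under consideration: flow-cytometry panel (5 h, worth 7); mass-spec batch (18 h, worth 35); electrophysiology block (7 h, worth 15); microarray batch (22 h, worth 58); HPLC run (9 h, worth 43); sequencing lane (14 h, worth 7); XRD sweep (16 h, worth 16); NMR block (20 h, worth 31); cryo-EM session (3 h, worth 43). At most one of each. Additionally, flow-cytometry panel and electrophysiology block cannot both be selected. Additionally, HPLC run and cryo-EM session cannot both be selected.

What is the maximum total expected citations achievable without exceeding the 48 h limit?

143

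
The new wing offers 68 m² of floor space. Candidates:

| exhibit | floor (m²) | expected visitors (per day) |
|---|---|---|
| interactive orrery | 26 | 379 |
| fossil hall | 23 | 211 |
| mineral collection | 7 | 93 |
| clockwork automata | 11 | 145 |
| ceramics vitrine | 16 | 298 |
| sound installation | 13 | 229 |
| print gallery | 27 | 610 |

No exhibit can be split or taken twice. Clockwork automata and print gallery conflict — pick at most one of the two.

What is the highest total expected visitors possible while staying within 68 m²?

By expected visitors per m²: print gallery 22.59, ceramics vitrine 18.62, sound installation 17.62, interactive orrery 14.58 lead.
Best packing: mineral collection + ceramics vitrine + sound installation + print gallery — 63 m², 1230 total.

1230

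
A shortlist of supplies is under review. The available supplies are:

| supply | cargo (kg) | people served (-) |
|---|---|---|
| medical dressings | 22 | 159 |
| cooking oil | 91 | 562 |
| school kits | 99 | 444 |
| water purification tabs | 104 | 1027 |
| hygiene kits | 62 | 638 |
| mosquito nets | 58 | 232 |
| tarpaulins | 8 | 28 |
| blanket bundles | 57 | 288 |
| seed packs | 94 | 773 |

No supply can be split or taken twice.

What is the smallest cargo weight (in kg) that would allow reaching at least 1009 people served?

104

Minimise kg subject to total people served ≥ 1009.
water purification tabs reaches 1027 using 104 kg.
Any bundle with less than 104 kg falls short of 1009.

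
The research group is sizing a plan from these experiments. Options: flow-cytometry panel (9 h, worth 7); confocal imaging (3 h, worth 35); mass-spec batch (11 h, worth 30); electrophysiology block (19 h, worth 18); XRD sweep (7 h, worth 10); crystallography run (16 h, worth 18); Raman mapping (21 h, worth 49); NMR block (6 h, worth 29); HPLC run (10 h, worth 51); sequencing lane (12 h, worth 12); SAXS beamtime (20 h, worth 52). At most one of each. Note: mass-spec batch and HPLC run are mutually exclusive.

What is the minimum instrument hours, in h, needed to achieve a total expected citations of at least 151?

39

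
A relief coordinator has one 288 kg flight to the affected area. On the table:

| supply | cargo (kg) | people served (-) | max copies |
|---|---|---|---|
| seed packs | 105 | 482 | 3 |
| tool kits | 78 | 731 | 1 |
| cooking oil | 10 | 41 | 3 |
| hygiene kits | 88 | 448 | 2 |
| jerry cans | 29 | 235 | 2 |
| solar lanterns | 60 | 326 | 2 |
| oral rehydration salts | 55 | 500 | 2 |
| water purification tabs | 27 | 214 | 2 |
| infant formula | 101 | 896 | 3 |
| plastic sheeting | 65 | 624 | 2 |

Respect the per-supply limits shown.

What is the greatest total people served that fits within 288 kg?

2644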